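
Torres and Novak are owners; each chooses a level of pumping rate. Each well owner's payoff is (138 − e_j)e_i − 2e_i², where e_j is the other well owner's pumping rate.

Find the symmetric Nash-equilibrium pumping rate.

Torres's payoff is (138 − e_N)e_T − 2e_T².
∂π/∂e_T = 138 − e_N − 4e_T = 0, so e_T = 34.5 − 0.25e_N.
The game is symmetric, so in equilibrium e_N = e_T: the reaction function gives 1.25e_T = 34.5, hence e_T = 27.6.

27.6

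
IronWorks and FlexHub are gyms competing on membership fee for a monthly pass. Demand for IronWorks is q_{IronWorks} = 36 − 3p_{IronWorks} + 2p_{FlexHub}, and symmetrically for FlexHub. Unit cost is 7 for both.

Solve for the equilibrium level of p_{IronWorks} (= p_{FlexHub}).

IronWorks's profit: π = (p_{IronWorks} − 7)(36 − 3p_{IronWorks} + 2p_{FlexHub}).
∂π/∂p_{IronWorks} = 57 − 6p_{IronWorks} + 2p_{FlexHub} = 0 ⇒ p_{IronWorks} = 9.5 + (1/3)p_{FlexHub}.
Setting p_{IronWorks} = p_{FlexHub} in the reaction function: p_{IronWorks} = 9.5 + (1/3)p_{IronWorks}, so p_{IronWorks} = 9.5 / (2/3) = 14.25.

14.25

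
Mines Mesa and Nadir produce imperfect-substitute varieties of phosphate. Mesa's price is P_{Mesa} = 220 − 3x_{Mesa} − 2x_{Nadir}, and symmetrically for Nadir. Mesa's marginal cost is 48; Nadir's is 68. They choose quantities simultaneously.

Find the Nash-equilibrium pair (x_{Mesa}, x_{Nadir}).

22.75, 17.75

Mine Mesa's profit: π = x_{Mesa}(220 − 3x_{Mesa} − 2x_{Nadir}) − 48x_{Mesa}.
∂π/∂x_{Mesa} = 172 − 6x_{Mesa} − 2x_{Nadir} = 0 ⇒ x_{Mesa} = 86/3 − (1/3)x_{Nadir}.
Similarly x_{Nadir} = 76/3 − (1/3)x_{Mesa}.
Solving the two reaction functions simultaneously: (1 − (−1/3)(−1/3))x_{Mesa} = 86/3 − (1/3)·(76/3), so (8/9)x_{Mesa} = 182/9 and x_{Mesa} = 22.75.
Then x_{Nadir} = 76/3 − (1/3)·22.75 = 17.75.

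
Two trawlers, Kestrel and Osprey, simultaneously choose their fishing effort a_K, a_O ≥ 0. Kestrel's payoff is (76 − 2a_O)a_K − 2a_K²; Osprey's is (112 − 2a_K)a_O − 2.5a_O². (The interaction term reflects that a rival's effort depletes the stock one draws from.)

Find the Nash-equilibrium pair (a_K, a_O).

Expanding Kestrel's payoff: 76a_K − 2a_Oa_K − 2a_K².
∂π/∂a_K = 76 − 2a_O − 4a_K = 0, so a_K = 19 − 0.5a_O.
Likewise for Osprey: a_O = 22.4 − 0.4a_K.
Substituting the second reaction function into the first: a_K = 19 − 0.5(22.4 − 0.4a_K), which gives 0.8a_K = 7.8 ⇒ a_K = 9.75.
Then a_O = 22.4 − 0.4·9.75 = 18.5.

9.75, 18.5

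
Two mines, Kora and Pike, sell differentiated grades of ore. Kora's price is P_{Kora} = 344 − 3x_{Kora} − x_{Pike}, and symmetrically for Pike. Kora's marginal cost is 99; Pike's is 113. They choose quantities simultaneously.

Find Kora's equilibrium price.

Mine Kora's profit: π = x_{Kora}(344 − 3x_{Kora} − x_{Pike}) − 99x_{Kora}.
∂π/∂x_{Kora} = 245 − 6x_{Kora} − x_{Pike} = 0 ⇒ x_{Kora} = 245/6 − (1/6)x_{Pike}.
Similarly x_{Pike} = 38.5 − (1/6)x_{Kora}.
Solving the two reaction functions simultaneously: (1 − (−1/6)(−1/6))x_{Kora} = 245/6 − (1/6)·38.5, so (35/36)x_{Kora} = 413/12 and x_{Kora} = 35.4.
Then x_{Pike} = 38.5 − (1/6)·35.4 = 32.6.
P_{Kora} = 344 − 3·35.4 − 32.6 = 205.2.

205.2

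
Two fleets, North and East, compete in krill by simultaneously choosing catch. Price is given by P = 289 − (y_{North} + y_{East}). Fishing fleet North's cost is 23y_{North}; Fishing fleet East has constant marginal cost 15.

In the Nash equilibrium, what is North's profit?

7396

Fishing fleet North's profit: π = y_{North}(289 − (y_{North} + y_{East})) − 23y_{North}.
∂π/∂y_{North} = 266 − 2y_{North} − y_{East} = 0, so y_{North} = 133 − 0.5y_{East}.
By the same steps for East: y_{East} = 137 − 0.5y_{North}.
Substituting the second reaction function into the first: y_{North} = 133 − 0.5(137 − 0.5y_{North}), which gives 0.75y_{North} = 64.5 ⇒ y_{North} = 86.
Then y_{East} = 137 − 0.5·86 = 94.
Price P = 289 − 180 = 109.
North's profit: (109 − 23)·86 = 7396.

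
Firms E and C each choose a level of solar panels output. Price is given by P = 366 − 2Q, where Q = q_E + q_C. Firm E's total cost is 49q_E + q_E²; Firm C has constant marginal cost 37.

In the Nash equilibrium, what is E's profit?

Firm E's profit: π = q_E(366 − 2(q_E + q_C)) − 49q_E − q_E².
∂π/∂q_E = 317 − 6q_E − 2q_C = 0, so q_E = 317/6 − (1/3)q_C.
For C: ∂π/∂q_C = 329 − 4q_C − 2q_E = 0 ⇒ q_C = 82.25 − 0.5q_E.
Solving the two reaction functions simultaneously: (1 − (−1/3)(−0.5))q_E = 317/6 − (1/3)·82.25, so (5/6)q_E = 305/12 and q_E = 30.5.
Then q_C = 82.25 − 0.5·30.5 = 67.
Price P = 366 − 2·97.5 = 171.
E's profit: (171 − 49)·30.5 − (30.5)² = 2790.75.

2790.75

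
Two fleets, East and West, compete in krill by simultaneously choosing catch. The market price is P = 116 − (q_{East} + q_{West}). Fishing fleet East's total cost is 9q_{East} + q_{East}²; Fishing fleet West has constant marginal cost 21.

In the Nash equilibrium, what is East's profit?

578

Fishing fleet East's profit: π = q_{East}(116 − (q_{East} + q_{West})) − 9q_{East} − q_{East}².
∂π/∂q_{East} = 107 − 4q_{East} − q_{West} = 0, so q_{East} = 26.75 − 0.25q_{West}.
For West: ∂π/∂q_{West} = 95 − 2q_{West} − q_{East} = 0 ⇒ q_{West} = 47.5 − 0.5q_{East}.
Plugging q_{West} into East's best response: q_{East} = 26.75 − 0.25(47.5 − 0.5q_{East}) ⇒ 0.875q_{East} = 14.875, so q_{East} = 17.
Then q_{West} = 47.5 − 0.5·17 = 39.
Price P = 116 − 56 = 60.
East's profit: (60 − 9)·17 − (17)² = 578.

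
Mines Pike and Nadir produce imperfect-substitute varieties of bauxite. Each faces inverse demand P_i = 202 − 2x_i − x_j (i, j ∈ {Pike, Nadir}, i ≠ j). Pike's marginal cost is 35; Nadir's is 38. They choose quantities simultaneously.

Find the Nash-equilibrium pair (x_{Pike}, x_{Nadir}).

33.6, 32.6

Mine Pike's profit: π = x_{Pike}(202 − 2x_{Pike} − x_{Nadir}) − 35x_{Pike}.
∂π/∂x_{Pike} = 167 − 4x_{Pike} − x_{Nadir} = 0 ⇒ x_{Pike} = 41.75 − 0.25x_{Nadir}.
Similarly x_{Nadir} = 41 − 0.25x_{Pike}.
Solving the two reaction functions simultaneously: (1 − (−0.25)(−0.25))x_{Pike} = 41.75 − 0.25·41, so 0.9375x_{Pike} = 31.5 and x_{Pike} = 33.6.
Then x_{Nadir} = 41 − 0.25·33.6 = 32.6.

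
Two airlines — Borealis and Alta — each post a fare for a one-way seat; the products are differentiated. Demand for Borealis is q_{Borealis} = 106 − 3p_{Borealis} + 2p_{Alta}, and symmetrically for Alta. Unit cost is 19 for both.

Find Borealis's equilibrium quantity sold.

Borealis's profit: π = (p_{Borealis} − 19)(106 − 3p_{Borealis} + 2p_{Alta}).
∂π/∂p_{Borealis} = 163 − 6p_{Borealis} + 2p_{Alta} = 0 ⇒ p_{Borealis} = 163/6 + (1/3)p_{Alta}.
By symmetry p_{Alta} = p_{Borealis}; substituting into the reaction function, (2/3)p_{Borealis} = 163/6 and p_{Borealis} = 40.75.
q_{Borealis} = 106 − 3·40.75 + 2·40.75 = 65.25.

65.25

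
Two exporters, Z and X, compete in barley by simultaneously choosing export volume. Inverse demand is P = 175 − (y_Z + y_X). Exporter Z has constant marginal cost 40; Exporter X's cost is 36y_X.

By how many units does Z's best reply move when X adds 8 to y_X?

-4

Exporter Z's profit: π = y_Z(175 − (y_Z + y_X)) − 40y_Z.
∂π/∂y_Z = 135 − 2y_Z − y_X = 0, so y_Z = 67.5 − 0.5y_X.
The reaction-function slope is −0.5, so an 8-unit rise in y_X moves y_Z by −0.5 × 8 = −4. Z's best response falls — the actions are strategic substitutes.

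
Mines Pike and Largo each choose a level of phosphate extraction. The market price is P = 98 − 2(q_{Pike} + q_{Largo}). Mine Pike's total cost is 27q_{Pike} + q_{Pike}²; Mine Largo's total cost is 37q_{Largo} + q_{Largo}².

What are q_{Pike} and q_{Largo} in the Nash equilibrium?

Mine Pike's profit: π = q_{Pike}(98 − 2(q_{Pike} + q_{Largo})) − 27q_{Pike} − q_{Pike}².
∂π/∂q_{Pike} = 71 − 6q_{Pike} − 2q_{Largo} = 0, so q_{Pike} = 71/6 − (1/3)q_{Largo}.
By the same steps for Largo: q_{Largo} = 61/6 − (1/3)q_{Pike}.
Substituting the second reaction function into the first: q_{Pike} = 71/6 − (1/3)(61/6 − (1/3)q_{Pike}), which gives (8/9)q_{Pike} = 76/9 ⇒ q_{Pike} = 9.5.
Then q_{Largo} = 61/6 − (1/3)·9.5 = 7.

9.5, 7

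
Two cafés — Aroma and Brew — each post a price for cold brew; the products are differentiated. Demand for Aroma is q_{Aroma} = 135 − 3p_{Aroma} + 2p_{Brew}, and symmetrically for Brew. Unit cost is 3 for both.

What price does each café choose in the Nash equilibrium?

36

Aroma's profit: π = (p_{Aroma} − 3)(135 − 3p_{Aroma} + 2p_{Brew}).
∂π/∂p_{Aroma} = 144 − 6p_{Aroma} + 2p_{Brew} = 0 ⇒ p_{Aroma} = 24 + (1/3)p_{Brew}.
The game is symmetric, so in equilibrium p_{Brew} = p_{Aroma}: the reaction function gives (2/3)p_{Aroma} = 24, hence p_{Aroma} = 36.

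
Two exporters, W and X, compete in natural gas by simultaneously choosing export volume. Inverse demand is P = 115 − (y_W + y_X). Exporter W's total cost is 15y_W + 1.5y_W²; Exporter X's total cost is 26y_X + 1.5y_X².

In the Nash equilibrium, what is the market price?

Exporter W's profit: π = y_W(115 − (y_W + y_X)) − 15y_W − 1.5y_W².
∂π/∂y_W = 100 − 5y_W − y_X = 0, so y_W = 20 − 0.2y_X.
By the same steps for X: y_X = 17.8 − 0.2y_W.
Plugging y_X into W's best response: y_W = 20 − 0.2(17.8 − 0.2y_W) ⇒ 0.96y_W = 16.44, so y_W = 17.125.
Then y_X = 17.8 − 0.2·17.125 = 14.375.
Equilibrium price: P = 115 − 31.5 = 83.5.

83.5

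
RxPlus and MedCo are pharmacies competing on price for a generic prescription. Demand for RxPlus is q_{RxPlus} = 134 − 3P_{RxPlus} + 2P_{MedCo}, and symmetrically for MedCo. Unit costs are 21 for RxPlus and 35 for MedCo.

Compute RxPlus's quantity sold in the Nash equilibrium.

92.625

RxPlus's profit: π = (P_{RxPlus} − 21)(134 − 3P_{RxPlus} + 2P_{MedCo}).
∂π/∂P_{RxPlus} = 197 − 6P_{RxPlus} + 2P_{MedCo} = 0 ⇒ P_{RxPlus} = 197/6 + (1/3)P_{MedCo}.
Similarly P_{MedCo} = 239/6 + (1/3)P_{RxPlus}.
Plugging P_{MedCo} into RxPlus's best response: P_{RxPlus} = 197/6 + (1/3)(239/6 + (1/3)P_{RxPlus}) ⇒ (8/9)P_{RxPlus} = 415/9, so P_{RxPlus} = 51.875.
Then P_{MedCo} = 239/6 + (1/3)·51.875 = 57.125.
q_{RxPlus} = 134 − 3·51.875 + 2·57.125 = 92.625.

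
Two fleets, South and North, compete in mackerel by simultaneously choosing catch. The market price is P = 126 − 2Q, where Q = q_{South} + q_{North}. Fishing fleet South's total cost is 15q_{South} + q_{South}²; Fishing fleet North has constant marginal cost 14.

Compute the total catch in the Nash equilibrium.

33.5

Fishing fleet South's profit: π = q_{South}(126 − 2(q_{South} + q_{North})) − 15q_{South} − q_{South}².
∂π/∂q_{South} = 111 − 6q_{South} − 2q_{North} = 0, so q_{South} = 18.5 − (1/3)q_{North}.
For North: ∂π/∂q_{North} = 112 − 4q_{North} − 2q_{South} = 0 ⇒ q_{North} = 28 − 0.5q_{South}.
Solving the two reaction functions simultaneously: (1 − (−1/3)(−0.5))q_{South} = 18.5 − (1/3)·28, so (5/6)q_{South} = 55/6 and q_{South} = 11.
Then q_{North} = 28 − 0.5·11 = 22.5.
Total catch: 11 + 22.5 = 33.5.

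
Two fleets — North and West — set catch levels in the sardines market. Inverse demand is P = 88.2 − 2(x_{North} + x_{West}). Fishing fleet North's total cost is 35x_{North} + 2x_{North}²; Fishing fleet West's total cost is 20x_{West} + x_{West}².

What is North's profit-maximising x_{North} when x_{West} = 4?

5.65

Fishing fleet North's profit: π = x_{North}(88.2 − 2(x_{North} + x_{West})) − 35x_{North} − 2x_{North}².
∂π/∂x_{North} = 53.2 − 8x_{North} − 2x_{West} = 0, so x_{North} = 6.65 − 0.25x_{West}.
At x_{West} = 4: x_{North} = 6.65 − 0.25·4 = 5.65.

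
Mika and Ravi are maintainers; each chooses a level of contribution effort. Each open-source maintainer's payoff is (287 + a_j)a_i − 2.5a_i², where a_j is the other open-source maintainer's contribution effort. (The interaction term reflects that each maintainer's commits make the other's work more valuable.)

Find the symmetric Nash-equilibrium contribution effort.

71.75

Mika's payoff is (287 + a_R)a_M − 2.5a_M².
∂π/∂a_M = 287 + a_R − 5a_M = 0, so a_M = 57.4 + 0.2a_R.
By symmetry a_R = a_M; substituting into the reaction function, 0.8a_M = 57.4 and a_M = 71.75.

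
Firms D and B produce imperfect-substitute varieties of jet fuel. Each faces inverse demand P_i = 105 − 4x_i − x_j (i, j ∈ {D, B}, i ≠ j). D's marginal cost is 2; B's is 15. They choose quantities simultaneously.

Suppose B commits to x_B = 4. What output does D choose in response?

12.375

Firm D's profit: π = x_D(105 − 4x_D − x_B) − 2x_D.
∂π/∂x_D = 103 − 8x_D − x_B = 0 ⇒ x_D = 12.875 − 0.125x_B.
At x_B = 4: x_D = 12.875 − 0.125·4 = 12.375.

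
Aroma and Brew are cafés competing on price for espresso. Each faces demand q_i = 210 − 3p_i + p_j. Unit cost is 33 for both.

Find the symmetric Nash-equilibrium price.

61.8

Aroma's profit: π = (p_{Aroma} − 33)(210 − 3p_{Aroma} + p_{Brew}).
∂π/∂p_{Aroma} = 309 − 6p_{Aroma} + p_{Brew} = 0 ⇒ p_{Aroma} = 51.5 + (1/6)p_{Brew}.
Setting p_{Aroma} = p_{Brew} in the reaction function: p_{Aroma} = 51.5 + (1/6)p_{Aroma}, so p_{Aroma} = 51.5 / (5/6) = 61.8.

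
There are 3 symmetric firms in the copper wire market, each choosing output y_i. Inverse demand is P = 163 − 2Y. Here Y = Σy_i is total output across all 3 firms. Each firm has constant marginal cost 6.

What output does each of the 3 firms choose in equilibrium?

19.625

A representative firm's profit is π_i = y_i(163 − 2Y) − 6y_i, with Y = y_i + Σ_{j≠i} y_j.
First-order condition: 157 − 4y_i − 2Σ_{j≠i} y_j = 0.
With identical firms, set every y_j = y: then 157 − 4y − 4y = 0, i.e. y = 157/8 = 19.625.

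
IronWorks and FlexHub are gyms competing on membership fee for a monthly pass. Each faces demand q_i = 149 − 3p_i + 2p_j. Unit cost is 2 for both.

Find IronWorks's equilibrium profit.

IronWorks's profit: π = (p_{IronWorks} − 2)(149 − 3p_{IronWorks} + 2p_{FlexHub}).
∂π/∂p_{IronWorks} = 155 − 6p_{IronWorks} + 2p_{FlexHub} = 0 ⇒ p_{IronWorks} = 155/6 + (1/3)p_{FlexHub}.
By symmetry p_{FlexHub} = p_{IronWorks}; substituting into the reaction function, (2/3)p_{IronWorks} = 155/6 and p_{IronWorks} = 38.75.
q_{IronWorks} = 149 − 3·38.75 + 2·38.75 = 110.25.
Profit = (38.75 − 2)·110.25 = 4051.6875.

4051.6875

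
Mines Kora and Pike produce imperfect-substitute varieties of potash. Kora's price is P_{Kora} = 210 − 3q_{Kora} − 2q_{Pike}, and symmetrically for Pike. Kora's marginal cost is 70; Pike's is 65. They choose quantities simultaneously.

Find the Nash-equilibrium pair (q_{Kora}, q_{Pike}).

17.1875, 18.4375

Mine Kora's profit: π = q_{Kora}(210 − 3q_{Kora} − 2q_{Pike}) − 70q_{Kora}.
∂π/∂q_{Kora} = 140 − 6q_{Kora} − 2q_{Pike} = 0 ⇒ q_{Kora} = 70/3 − (1/3)q_{Pike}.
Similarly q_{Pike} = 145/6 − (1/3)q_{Kora}.
Plugging q_{Pike} into Kora's best response: q_{Kora} = 70/3 − (1/3)(145/6 − (1/3)q_{Kora}) ⇒ (8/9)q_{Kora} = 275/18, so q_{Kora} = 17.1875.
Then q_{Pike} = 145/6 − (1/3)·17.1875 = 18.4375.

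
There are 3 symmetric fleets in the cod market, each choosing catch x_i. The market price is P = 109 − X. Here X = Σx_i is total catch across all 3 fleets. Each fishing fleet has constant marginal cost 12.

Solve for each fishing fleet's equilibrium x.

A representative fishing fleet's profit is π_i = x_i(109 − X) − 12x_i, with X = x_i + Σ_{j≠i} x_j.
First-order condition: 97 − 2x_i − Σ_{j≠i} x_j = 0.
In a symmetric equilibrium every fishing fleet chooses the same x, so Σ_{j≠i} x_j = 2x. The condition becomes 97 − 4x = 0, giving x = 97/4 = 24.25.

24.25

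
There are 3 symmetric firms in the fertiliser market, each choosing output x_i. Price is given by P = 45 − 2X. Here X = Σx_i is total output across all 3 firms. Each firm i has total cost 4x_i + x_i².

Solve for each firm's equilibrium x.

A representative firm's profit is π_i = x_i(45 − 2X) − 4x_i − x_i², with X = x_i + Σ_{j≠i} x_j.
First-order condition: 41 − 6x_i − 2Σ_{j≠i} x_j = 0.
With identical firms, set every x_j = x: then 41 − 6x − 4x = 0, i.e. x = 41/10 = 4.1.

4.1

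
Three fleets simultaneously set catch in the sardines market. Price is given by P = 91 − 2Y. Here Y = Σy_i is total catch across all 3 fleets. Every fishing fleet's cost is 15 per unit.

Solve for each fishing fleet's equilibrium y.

9.5

A representative fishing fleet's profit is π_i = y_i(91 − 2Y) − 15y_i, with Y = y_i + Σ_{j≠i} y_j.
First-order condition: 76 − 4y_i − 2Σ_{j≠i} y_j = 0.
With identical fishing fleets, set every y_j = y: then 76 − 4y − 4y = 0, i.e. y = 76/8 = 9.5.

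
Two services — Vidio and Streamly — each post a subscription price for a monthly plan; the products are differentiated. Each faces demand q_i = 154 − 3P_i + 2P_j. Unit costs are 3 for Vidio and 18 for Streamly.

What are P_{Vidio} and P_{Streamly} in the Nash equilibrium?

Vidio's profit: π = (P_{Vidio} − 3)(154 − 3P_{Vidio} + 2P_{Streamly}).
∂π/∂P_{Vidio} = 163 − 6P_{Vidio} + 2P_{Streamly} = 0 ⇒ P_{Vidio} = 163/6 + (1/3)P_{Streamly}.
Similarly P_{Streamly} = 104/3 + (1/3)P_{Vidio}.
Plugging P_{Streamly} into Vidio's best response: P_{Vidio} = 163/6 + (1/3)(104/3 + (1/3)P_{Vidio}) ⇒ (8/9)P_{Vidio} = 697/18, so P_{Vidio} = 43.5625.
Then P_{Streamly} = 104/3 + (1/3)·43.5625 = 49.1875.

43.5625, 49.1875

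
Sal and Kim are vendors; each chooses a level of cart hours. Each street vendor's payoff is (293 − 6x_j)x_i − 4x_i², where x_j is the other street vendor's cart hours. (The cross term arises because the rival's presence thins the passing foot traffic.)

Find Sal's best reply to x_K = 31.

13.375

Sal's payoff is (293 − 6x_K)x_S − 4x_S².
∂π/∂x_S = 293 − 6x_K − 8x_S = 0, so x_S = 36.625 − 0.75x_K.
At x_K = 31: x_S = 36.625 − 0.75·31 = 13.375.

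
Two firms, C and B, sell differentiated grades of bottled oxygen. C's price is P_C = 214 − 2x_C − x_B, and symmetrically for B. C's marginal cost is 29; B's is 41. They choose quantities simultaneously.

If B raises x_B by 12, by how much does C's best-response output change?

-3

Firm C's profit: π = x_C(214 − 2x_C − x_B) − 29x_C.
∂π/∂x_C = 185 − 4x_C − x_B = 0 ⇒ x_C = 46.25 − 0.25x_B.
The reaction-function slope is −0.25, so a 12-unit rise in x_B moves x_C by −0.25 × 12 = −3. C's best response falls — the actions are strategic substitutes.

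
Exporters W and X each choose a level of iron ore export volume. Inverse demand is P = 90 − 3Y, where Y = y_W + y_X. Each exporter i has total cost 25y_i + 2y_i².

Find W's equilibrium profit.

Exporter W's profit: π = y_W(90 − 3(y_W + y_X)) − 25y_W − 2y_W².
∂π/∂y_W = 65 − 10y_W − 3y_X = 0, so y_W = 6.5 − 0.3y_X.
Setting y_W = y_X in the reaction function: y_W = 6.5 − 0.3y_W, so y_W = 6.5 / 1.3 = 5.
Price P = 90 − 3·10 = 60.
W's profit: (60 − 25)·5 − 2(5)² = 125.

125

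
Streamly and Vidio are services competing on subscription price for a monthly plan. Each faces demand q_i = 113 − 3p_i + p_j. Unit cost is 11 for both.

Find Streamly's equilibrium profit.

Streamly's profit: π = (p_{Streamly} − 11)(113 − 3p_{Streamly} + p_{Vidio}).
∂π/∂p_{Streamly} = 146 − 6p_{Streamly} + p_{Vidio} = 0 ⇒ p_{Streamly} = 73/3 + (1/6)p_{Vidio}.
Setting p_{Streamly} = p_{Vidio} in the reaction function: p_{Streamly} = 73/3 + (1/6)p_{Streamly}, so p_{Streamly} = (73/3) / (5/6) = 29.2.
q_{Streamly} = 113 − 3·29.2 + 29.2 = 54.6.
Profit = (29.2 − 11)·54.6 = 993.72.

993.72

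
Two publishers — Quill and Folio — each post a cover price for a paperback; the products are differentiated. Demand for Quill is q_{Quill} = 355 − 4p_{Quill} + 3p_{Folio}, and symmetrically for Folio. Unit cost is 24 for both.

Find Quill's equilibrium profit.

Quill's profit: π = (p_{Quill} − 24)(355 − 4p_{Quill} + 3p_{Folio}).
∂π/∂p_{Quill} = 451 − 8p_{Quill} + 3p_{Folio} = 0 ⇒ p_{Quill} = 56.375 + 0.375p_{Folio}.
The game is symmetric, so in equilibrium p_{Folio} = p_{Quill}: the reaction function gives 0.625p_{Quill} = 56.375, hence p_{Quill} = 90.2.
q_{Quill} = 355 − 4·90.2 + 3·90.2 = 264.8.
Profit = (90.2 − 24)·264.8 = 17529.76.

17529.76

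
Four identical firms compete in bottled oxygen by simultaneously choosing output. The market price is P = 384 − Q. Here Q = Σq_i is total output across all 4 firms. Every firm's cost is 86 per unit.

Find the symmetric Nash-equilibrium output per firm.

A representative firm's profit is π_i = q_i(384 − Q) − 86q_i, with Q = q_i + Σ_{j≠i} q_j.
First-order condition: 298 − 2q_i − Σ_{j≠i} q_j = 0.
With identical firms, set every q_j = q: then 298 − 2q − 3q = 0, i.e. q = 298/5 = 59.6.

59.6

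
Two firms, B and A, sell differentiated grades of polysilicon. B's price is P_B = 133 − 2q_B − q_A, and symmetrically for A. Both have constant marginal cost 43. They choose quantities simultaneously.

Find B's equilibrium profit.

Firm B's profit: π = q_B(133 − 2q_B − q_A) − 43q_B.
∂π/∂q_B = 90 − 4q_B − q_A = 0 ⇒ q_B = 22.5 − 0.25q_A.
The game is symmetric, so in equilibrium q_A = q_B: the reaction function gives 1.25q_B = 22.5, hence q_B = 18.
P_B = 133 − 2·18 − 18 = 79.
Profit = (79 − 43)·18 = 648.

648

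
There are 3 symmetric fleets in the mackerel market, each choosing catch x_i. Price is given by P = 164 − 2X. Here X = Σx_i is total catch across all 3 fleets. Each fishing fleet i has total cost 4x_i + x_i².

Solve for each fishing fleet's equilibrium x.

A representative fishing fleet's profit is π_i = x_i(164 − 2X) − 4x_i − x_i², with X = x_i + Σ_{j≠i} x_j.
First-order condition: 160 − 6x_i − 2Σ_{j≠i} x_j = 0.
In a symmetric equilibrium every fishing fleet chooses the same x, so Σ_{j≠i} x_j = 2x. The condition becomes 160 − 10x = 0, giving x = 160/10 = 16.

16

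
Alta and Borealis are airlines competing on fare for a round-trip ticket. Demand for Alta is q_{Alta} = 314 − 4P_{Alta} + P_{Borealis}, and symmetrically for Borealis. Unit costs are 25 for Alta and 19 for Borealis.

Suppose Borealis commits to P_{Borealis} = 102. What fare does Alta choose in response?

Alta's profit: π = (P_{Alta} − 25)(314 − 4P_{Alta} + P_{Borealis}).
∂π/∂P_{Alta} = 414 − 8P_{Alta} + P_{Borealis} = 0 ⇒ P_{Alta} = 51.75 + 0.125P_{Borealis}.
At P_{Borealis} = 102: P_{Alta} = 51.75 + 0.125·102 = 64.5.

64.5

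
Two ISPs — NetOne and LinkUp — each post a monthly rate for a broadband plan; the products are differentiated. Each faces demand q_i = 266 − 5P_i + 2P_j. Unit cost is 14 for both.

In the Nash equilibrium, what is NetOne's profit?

3920

NetOne's profit: π = (P_{NetOne} − 14)(266 − 5P_{NetOne} + 2P_{LinkUp}).
∂π/∂P_{NetOne} = 336 − 10P_{NetOne} + 2P_{LinkUp} = 0 ⇒ P_{NetOne} = 33.6 + 0.2P_{LinkUp}.
Setting P_{NetOne} = P_{LinkUp} in the reaction function: P_{NetOne} = 33.6 + 0.2P_{NetOne}, so P_{NetOne} = 33.6 / 0.8 = 42.
q_{NetOne} = 266 − 5·42 + 2·42 = 140.
Profit = (42 − 14)·140 = 3920.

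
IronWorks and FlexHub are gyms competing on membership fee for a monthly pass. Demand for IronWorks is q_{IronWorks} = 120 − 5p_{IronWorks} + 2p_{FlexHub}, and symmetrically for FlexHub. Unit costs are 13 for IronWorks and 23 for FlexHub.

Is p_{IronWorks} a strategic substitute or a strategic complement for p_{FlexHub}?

IronWorks's profit: π = (p_{IronWorks} − 13)(120 − 5p_{IronWorks} + 2p_{FlexHub}).
∂π/∂p_{IronWorks} = 185 − 10p_{IronWorks} + 2p_{FlexHub} = 0 ⇒ p_{IronWorks} = 18.5 + 0.2p_{FlexHub}.
The best-response slope dp_{IronWorks}/dp_{FlexHub} = 0.2 > 0: the reaction function is upward-sloping, so the choices are strategic complements.

strategic complements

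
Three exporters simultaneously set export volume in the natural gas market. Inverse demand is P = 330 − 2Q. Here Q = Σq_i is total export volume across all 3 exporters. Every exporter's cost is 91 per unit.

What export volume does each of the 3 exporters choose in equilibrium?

29.875

A representative exporter's profit is π_i = q_i(330 − 2Q) − 91q_i, with Q = q_i + Σ_{j≠i} q_j.
First-order condition: 239 − 4q_i − 2Σ_{j≠i} q_j = 0.
Imposing symmetry (q_j = q for all j) turns Σ_{j≠i} q_j into 2q, so 239 = 8q and q = 29.875.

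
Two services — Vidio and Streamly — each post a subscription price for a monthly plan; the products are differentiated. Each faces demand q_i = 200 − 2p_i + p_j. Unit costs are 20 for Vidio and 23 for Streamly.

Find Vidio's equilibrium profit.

7296.32

Vidio's profit: π = (p_{Vidio} − 20)(200 − 2p_{Vidio} + p_{Streamly}).
∂π/∂p_{Vidio} = 240 − 4p_{Vidio} + p_{Streamly} = 0 ⇒ p_{Vidio} = 60 + 0.25p_{Streamly}.
Similarly p_{Streamly} = 61.5 + 0.25p_{Vidio}.
Solving the two reaction functions simultaneously: (1 − (0.25)(0.25))p_{Vidio} = 60 + 0.25·61.5, so 0.9375p_{Vidio} = 75.375 and p_{Vidio} = 80.4.
Then p_{Streamly} = 61.5 + 0.25·80.4 = 81.6.
q_{Vidio} = 200 − 2·80.4 + 81.6 = 120.8.
Profit = (80.4 − 20)·120.8 = 7296.32.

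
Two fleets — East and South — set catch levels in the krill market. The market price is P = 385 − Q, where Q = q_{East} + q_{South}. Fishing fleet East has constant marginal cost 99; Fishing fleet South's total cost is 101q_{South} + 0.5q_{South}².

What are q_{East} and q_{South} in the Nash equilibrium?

114.8, 56.4

Fishing fleet East's profit: π = q_{East}(385 − (q_{East} + q_{South})) − 99q_{East}.
∂π/∂q_{East} = 286 − 2q_{East} − q_{South} = 0, so q_{East} = 143 − 0.5q_{South}.
For South: ∂π/∂q_{South} = 284 − 3q_{South} − q_{East} = 0 ⇒ q_{South} = 284/3 − (1/3)q_{East}.
Substituting the second reaction function into the first: q_{East} = 143 − 0.5(284/3 − (1/3)q_{East}), which gives (5/6)q_{East} = 287/3 ⇒ q_{East} = 114.8.
Then q_{South} = 284/3 − (1/3)·114.8 = 56.4.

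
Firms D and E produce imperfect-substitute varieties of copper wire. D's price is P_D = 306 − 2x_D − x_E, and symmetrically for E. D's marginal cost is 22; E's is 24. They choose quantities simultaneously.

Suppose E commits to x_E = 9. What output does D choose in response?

68.75

Firm D's profit: π = x_D(306 − 2x_D − x_E) − 22x_D.
∂π/∂x_D = 284 − 4x_D − x_E = 0 ⇒ x_D = 71 − 0.25x_E.
At x_E = 9: x_D = 71 − 0.25·9 = 68.75.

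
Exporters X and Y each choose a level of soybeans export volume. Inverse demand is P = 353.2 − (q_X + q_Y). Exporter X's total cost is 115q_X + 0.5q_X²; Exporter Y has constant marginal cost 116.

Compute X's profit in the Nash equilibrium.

Exporter X's profit: π = q_X(353.2 − (q_X + q_Y)) − 115q_X − 0.5q_X².
∂π/∂q_X = 238.2 − 3q_X − q_Y = 0, so q_X = 79.4 − (1/3)q_Y.
For Y: ∂π/∂q_Y = 237.2 − 2q_Y − q_X = 0 ⇒ q_Y = 118.6 − 0.5q_X.
Solving the two reaction functions simultaneously: (1 − (−1/3)(−0.5))q_X = 79.4 − (1/3)·118.6, so (5/6)q_X = 598/15 and q_X = 47.84.
Then q_Y = 118.6 − 0.5·47.84 = 94.68.
Price P = 353.2 − 142.52 = 210.68.
X's profit: (210.68 − 115)·47.84 − 0.5(47.84)² = 3432.9984.

3432.9984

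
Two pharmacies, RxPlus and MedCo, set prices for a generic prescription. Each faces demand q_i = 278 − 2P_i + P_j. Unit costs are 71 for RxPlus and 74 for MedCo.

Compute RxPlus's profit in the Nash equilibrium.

9632.72

RxPlus's profit: π = (P_{RxPlus} − 71)(278 − 2P_{RxPlus} + P_{MedCo}).
∂π/∂P_{RxPlus} = 420 − 4P_{RxPlus} + P_{MedCo} = 0 ⇒ P_{RxPlus} = 105 + 0.25P_{MedCo}.
Similarly P_{MedCo} = 106.5 + 0.25P_{RxPlus}.
Solving the two reaction functions simultaneously: (1 − (0.25)(0.25))P_{RxPlus} = 105 + 0.25·106.5, so 0.9375P_{RxPlus} = 131.625 and P_{RxPlus} = 140.4.
Then P_{MedCo} = 106.5 + 0.25·140.4 = 141.6.
q_{RxPlus} = 278 − 2·140.4 + 141.6 = 138.8.
Profit = (140.4 − 71)·138.8 = 9632.72.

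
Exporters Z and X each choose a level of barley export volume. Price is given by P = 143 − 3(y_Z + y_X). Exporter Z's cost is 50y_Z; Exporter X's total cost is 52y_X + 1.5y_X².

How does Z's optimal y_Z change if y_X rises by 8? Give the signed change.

-4

Exporter Z's profit: π = y_Z(143 − 3(y_Z + y_X)) − 50y_Z.
∂π/∂y_Z = 93 − 6y_Z − 3y_X = 0, so y_Z = 15.5 − 0.5y_X.
The reaction-function slope is −0.5, so an 8-unit rise in y_X moves y_Z by −0.5 × 8 = −4. Z's best response falls — the actions are strategic substitutes.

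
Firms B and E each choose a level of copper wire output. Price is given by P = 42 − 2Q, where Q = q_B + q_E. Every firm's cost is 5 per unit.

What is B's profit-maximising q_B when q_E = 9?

4.75

Firm B's profit: π = q_B(42 − 2(q_B + q_E)) − 5q_B.
∂π/∂q_B = 37 − 4q_B − 2q_E = 0, so q_B = 9.25 − 0.5q_E.
At q_E = 9: q_B = 9.25 − 0.5·9 = 4.75.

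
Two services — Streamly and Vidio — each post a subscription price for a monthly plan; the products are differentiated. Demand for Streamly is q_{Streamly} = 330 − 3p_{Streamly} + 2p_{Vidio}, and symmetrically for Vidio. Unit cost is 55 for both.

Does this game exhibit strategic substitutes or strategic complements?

strategic complements

Streamly's profit: π = (p_{Streamly} − 55)(330 − 3p_{Streamly} + 2p_{Vidio}).
∂π/∂p_{Streamly} = 495 − 6p_{Streamly} + 2p_{Vidio} = 0 ⇒ p_{Streamly} = 82.5 + (1/3)p_{Vidio}.
The best-response slope dp_{Streamly}/dp_{Vidio} = 1/3 > 0: the reaction function is upward-sloping, so the choices are strategic complements.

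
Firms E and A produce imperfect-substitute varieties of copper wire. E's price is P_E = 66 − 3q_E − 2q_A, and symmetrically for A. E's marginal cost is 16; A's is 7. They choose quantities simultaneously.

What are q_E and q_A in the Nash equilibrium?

5.6875, 7.9375

Firm E's profit: π = q_E(66 − 3q_E − 2q_A) − 16q_E.
∂π/∂q_E = 50 − 6q_E − 2q_A = 0 ⇒ q_E = 25/3 − (1/3)q_A.
Similarly q_A = 59/6 − (1/3)q_E.
Solving the two reaction functions simultaneously: (1 − (−1/3)(−1/3))q_E = 25/3 − (1/3)·(59/6), so (8/9)q_E = 91/18 and q_E = 5.6875.
Then q_A = 59/6 − (1/3)·5.6875 = 7.9375.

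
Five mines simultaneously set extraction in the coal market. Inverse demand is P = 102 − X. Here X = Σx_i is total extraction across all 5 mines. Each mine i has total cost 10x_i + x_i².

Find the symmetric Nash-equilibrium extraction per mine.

11.5

A representative mine's profit is π_i = x_i(102 − X) − 10x_i − x_i², with X = x_i + Σ_{j≠i} x_j.
First-order condition: 92 − 4x_i − Σ_{j≠i} x_j = 0.
In a symmetric equilibrium every mine chooses the same x, so Σ_{j≠i} x_j = 4x. The condition becomes 92 − 8x = 0, giving x = 92/8 = 11.5.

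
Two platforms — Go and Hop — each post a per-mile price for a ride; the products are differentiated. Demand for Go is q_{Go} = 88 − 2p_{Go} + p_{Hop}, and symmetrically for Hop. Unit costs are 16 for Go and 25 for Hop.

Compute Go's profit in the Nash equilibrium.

Go's profit: π = (p_{Go} − 16)(88 − 2p_{Go} + p_{Hop}).
∂π/∂p_{Go} = 120 − 4p_{Go} + p_{Hop} = 0 ⇒ p_{Go} = 30 + 0.25p_{Hop}.
Similarly p_{Hop} = 34.5 + 0.25p_{Go}.
Substituting the second reaction function into the first: p_{Go} = 30 + 0.25(34.5 + 0.25p_{Go}), which gives 0.9375p_{Go} = 38.625 ⇒ p_{Go} = 41.2.
Then p_{Hop} = 34.5 + 0.25·41.2 = 44.8.
q_{Go} = 88 − 2·41.2 + 44.8 = 50.4.
Profit = (41.2 − 16)·50.4 = 1270.08.

1270.08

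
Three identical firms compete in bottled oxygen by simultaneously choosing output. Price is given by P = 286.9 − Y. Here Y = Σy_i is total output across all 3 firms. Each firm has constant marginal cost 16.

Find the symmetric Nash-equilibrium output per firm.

67.725

A representative firm's profit is π_i = y_i(286.9 − Y) − 16y_i, with Y = y_i + Σ_{j≠i} y_j.
First-order condition: 270.9 − 2y_i − Σ_{j≠i} y_j = 0.
Imposing symmetry (y_j = y for all j) turns Σ_{j≠i} y_j into 2y, so 270.9 = 4y and y = 67.725.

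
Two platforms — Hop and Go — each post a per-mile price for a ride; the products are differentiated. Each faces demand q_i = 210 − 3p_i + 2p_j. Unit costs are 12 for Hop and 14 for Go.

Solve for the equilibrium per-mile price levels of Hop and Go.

61.875, 62.625

Hop's profit: π = (p_{Hop} − 12)(210 − 3p_{Hop} + 2p_{Go}).
∂π/∂p_{Hop} = 246 − 6p_{Hop} + 2p_{Go} = 0 ⇒ p_{Hop} = 41 + (1/3)p_{Go}.
Similarly p_{Go} = 42 + (1/3)p_{Hop}.
Solving the two reaction functions simultaneously: (1 − (1/3)(1/3))p_{Hop} = 41 + (1/3)·42, so (8/9)p_{Hop} = 55 and p_{Hop} = 61.875.
Then p_{Go} = 42 + (1/3)·61.875 = 62.625.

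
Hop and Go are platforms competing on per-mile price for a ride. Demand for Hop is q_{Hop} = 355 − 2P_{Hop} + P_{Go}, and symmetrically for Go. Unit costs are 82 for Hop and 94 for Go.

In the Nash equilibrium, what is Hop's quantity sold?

185.2

Hop's profit: π = (P_{Hop} − 82)(355 − 2P_{Hop} + P_{Go}).
∂π/∂P_{Hop} = 519 − 4P_{Hop} + P_{Go} = 0 ⇒ P_{Hop} = 129.75 + 0.25P_{Go}.
Similarly P_{Go} = 135.75 + 0.25P_{Hop}.
Solving the two reaction functions simultaneously: (1 − (0.25)(0.25))P_{Hop} = 129.75 + 0.25·135.75, so 0.9375P_{Hop} = 163.6875 and P_{Hop} = 174.6.
Then P_{Go} = 135.75 + 0.25·174.6 = 179.4.
q_{Hop} = 355 − 2·174.6 + 179.4 = 185.2.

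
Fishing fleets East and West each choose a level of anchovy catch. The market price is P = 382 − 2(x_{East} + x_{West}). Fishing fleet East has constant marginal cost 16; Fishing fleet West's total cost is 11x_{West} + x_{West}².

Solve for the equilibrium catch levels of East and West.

Fishing fleet East's profit: π = x_{East}(382 − 2(x_{East} + x_{West})) − 16x_{East}.
∂π/∂x_{East} = 366 − 4x_{East} − 2x_{West} = 0, so x_{East} = 91.5 − 0.5x_{West}.
For West: ∂π/∂x_{West} = 371 − 6x_{West} − 2x_{East} = 0 ⇒ x_{West} = 371/6 − (1/3)x_{East}.
Plugging x_{West} into East's best response: x_{East} = 91.5 − 0.5(371/6 − (1/3)x_{East}) ⇒ (5/6)x_{East} = 727/12, so x_{East} = 72.7.
Then x_{West} = 371/6 − (1/3)·72.7 = 37.6.

72.7, 37.6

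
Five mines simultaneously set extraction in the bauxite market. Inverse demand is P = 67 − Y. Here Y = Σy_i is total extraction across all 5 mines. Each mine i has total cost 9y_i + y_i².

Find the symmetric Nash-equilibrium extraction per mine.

A representative mine's profit is π_i = y_i(67 − Y) − 9y_i − y_i², with Y = y_i + Σ_{j≠i} y_j.
First-order condition: 58 − 4y_i − Σ_{j≠i} y_j = 0.
In a symmetric equilibrium every mine chooses the same y, so Σ_{j≠i} y_j = 4y. The condition becomes 58 − 8y = 0, giving y = 58/8 = 7.25.

7.25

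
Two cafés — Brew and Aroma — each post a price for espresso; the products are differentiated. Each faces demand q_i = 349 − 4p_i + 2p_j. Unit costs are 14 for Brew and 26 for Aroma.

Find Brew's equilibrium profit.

12144.04

Brew's profit: π = (p_{Brew} − 14)(349 − 4p_{Brew} + 2p_{Aroma}).
∂π/∂p_{Brew} = 405 − 8p_{Brew} + 2p_{Aroma} = 0 ⇒ p_{Brew} = 50.625 + 0.25p_{Aroma}.
Similarly p_{Aroma} = 56.625 + 0.25p_{Brew}.
Solving the two reaction functions simultaneously: (1 − (0.25)(0.25))p_{Brew} = 50.625 + 0.25·56.625, so 0.9375p_{Brew} = 2073/32 and p_{Brew} = 69.1.
Then p_{Aroma} = 56.625 + 0.25·69.1 = 73.9.
q_{Brew} = 349 − 4·69.1 + 2·73.9 = 220.4.
Profit = (69.1 − 14)·220.4 = 12144.04.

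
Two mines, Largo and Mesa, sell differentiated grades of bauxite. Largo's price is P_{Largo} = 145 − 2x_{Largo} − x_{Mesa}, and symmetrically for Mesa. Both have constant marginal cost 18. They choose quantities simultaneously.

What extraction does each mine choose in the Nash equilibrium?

25.4

Mine Largo's profit: π = x_{Largo}(145 − 2x_{Largo} − x_{Mesa}) − 18x_{Largo}.
∂π/∂x_{Largo} = 127 − 4x_{Largo} − x_{Mesa} = 0 ⇒ x_{Largo} = 31.75 − 0.25x_{Mesa}.
The game is symmetric, so in equilibrium x_{Mesa} = x_{Largo}: the reaction function gives 1.25x_{Largo} = 31.75, hence x_{Largo} = 25.4.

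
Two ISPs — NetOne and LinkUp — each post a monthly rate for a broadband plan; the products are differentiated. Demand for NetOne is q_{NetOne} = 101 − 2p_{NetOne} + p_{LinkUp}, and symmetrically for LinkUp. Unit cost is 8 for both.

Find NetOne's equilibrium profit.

1922

NetOne's profit: π = (p_{NetOne} − 8)(101 − 2p_{NetOne} + p_{LinkUp}).
∂π/∂p_{NetOne} = 117 − 4p_{NetOne} + p_{LinkUp} = 0 ⇒ p_{NetOne} = 29.25 + 0.25p_{LinkUp}.
Setting p_{NetOne} = p_{LinkUp} in the reaction function: p_{NetOne} = 29.25 + 0.25p_{NetOne}, so p_{NetOne} = 29.25 / 0.75 = 39.
q_{NetOne} = 101 − 2·39 + 39 = 62.
Profit = (39 − 8)·62 = 1922.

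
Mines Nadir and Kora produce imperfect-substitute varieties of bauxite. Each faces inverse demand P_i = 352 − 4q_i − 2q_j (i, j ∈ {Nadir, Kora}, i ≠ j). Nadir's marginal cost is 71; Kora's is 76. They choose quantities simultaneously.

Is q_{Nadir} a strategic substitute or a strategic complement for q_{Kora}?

Mine Nadir's profit: π = q_{Nadir}(352 − 4q_{Nadir} − 2q_{Kora}) − 71q_{Nadir}.
∂π/∂q_{Nadir} = 281 − 8q_{Nadir} − 2q_{Kora} = 0 ⇒ q_{Nadir} = 35.125 − 0.25q_{Kora}.
The best-response slope dq_{Nadir}/dq_{Kora} = −0.25 < 0: the reaction function is downward-sloping, so the choices are strategic substitutes.

strategic substitutes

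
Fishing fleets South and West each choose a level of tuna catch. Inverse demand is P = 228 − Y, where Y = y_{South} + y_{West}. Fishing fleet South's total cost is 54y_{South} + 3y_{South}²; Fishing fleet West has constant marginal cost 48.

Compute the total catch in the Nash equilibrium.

95.6

Fishing fleet South's profit: π = y_{South}(228 − (y_{South} + y_{West})) − 54y_{South} − 3y_{South}².
∂π/∂y_{South} = 174 − 8y_{South} − y_{West} = 0, so y_{South} = 21.75 − 0.125y_{West}.
For West: ∂π/∂y_{West} = 180 − 2y_{West} − y_{South} = 0 ⇒ y_{West} = 90 − 0.5y_{South}.
Substituting the second reaction function into the first: y_{South} = 21.75 − 0.125(90 − 0.5y_{South}), which gives 0.9375y_{South} = 10.5 ⇒ y_{South} = 11.2.
Then y_{West} = 90 − 0.5·11.2 = 84.4.
Total catch: 11.2 + 84.4 = 95.6.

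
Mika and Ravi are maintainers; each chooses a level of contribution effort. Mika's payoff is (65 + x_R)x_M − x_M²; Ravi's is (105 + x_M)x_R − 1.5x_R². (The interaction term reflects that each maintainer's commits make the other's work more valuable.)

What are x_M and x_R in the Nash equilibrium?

Expanding Mika's payoff: 65x_M + x_Rx_M − x_M².
∂π/∂x_M = 65 + x_R − 2x_M = 0, so x_M = 32.5 + 0.5x_R.
Likewise for Ravi: x_R = 35 + (1/3)x_M.
Substituting the second reaction function into the first: x_M = 32.5 + 0.5(35 + (1/3)x_M), which gives (5/6)x_M = 50 ⇒ x_M = 60.
Then x_R = 35 + (1/3)·60 = 55.

60, 55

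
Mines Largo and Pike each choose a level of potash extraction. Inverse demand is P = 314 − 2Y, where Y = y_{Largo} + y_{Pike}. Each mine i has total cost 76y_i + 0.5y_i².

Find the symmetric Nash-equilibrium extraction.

Mine Largo's profit: π = y_{Largo}(314 − 2(y_{Largo} + y_{Pike})) − 76y_{Largo} − 0.5y_{Largo}².
∂π/∂y_{Largo} = 238 − 5y_{Largo} − 2y_{Pike} = 0, so y_{Largo} = 47.6 − 0.4y_{Pike}.
Setting y_{Largo} = y_{Pike} in the reaction function: y_{Largo} = 47.6 − 0.4y_{Largo}, so y_{Largo} = 47.6 / 1.4 = 34.

34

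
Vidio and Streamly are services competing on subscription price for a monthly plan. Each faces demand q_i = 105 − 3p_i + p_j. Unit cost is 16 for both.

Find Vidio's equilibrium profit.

Vidio's profit: π = (p_{Vidio} − 16)(105 − 3p_{Vidio} + p_{Streamly}).
∂π/∂p_{Vidio} = 153 − 6p_{Vidio} + p_{Streamly} = 0 ⇒ p_{Vidio} = 25.5 + (1/6)p_{Streamly}.
Setting p_{Vidio} = p_{Streamly} in the reaction function: p_{Vidio} = 25.5 + (1/6)p_{Vidio}, so p_{Vidio} = 25.5 / (5/6) = 30.6.
q_{Vidio} = 105 − 3·30.6 + 30.6 = 43.8.
Profit = (30.6 − 16)·43.8 = 639.48.

639.48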